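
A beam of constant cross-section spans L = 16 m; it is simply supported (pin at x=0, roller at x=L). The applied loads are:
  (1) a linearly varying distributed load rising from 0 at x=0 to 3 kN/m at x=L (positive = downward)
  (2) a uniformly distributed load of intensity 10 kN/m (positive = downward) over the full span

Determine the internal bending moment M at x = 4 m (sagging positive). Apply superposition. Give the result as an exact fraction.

M(4) = 270 kN·m

Load 1 — triangular load w₀=3 kN/m (0→w₀ over full span):
  M_1 = w₀Lx/6 - w₀x³/(6L) = 3·16·4/6 - 3·4³/(6·16) = 30 kN·m
Load 2 — uniform load w=10 kN/m over full span:
  M_2 = wx(L-x)/2 = 10·4·(16-4)/2 = 240 kN·m
Superposition: M = Σ M_i = 270 kN·m ≈ 270.000000 kN·m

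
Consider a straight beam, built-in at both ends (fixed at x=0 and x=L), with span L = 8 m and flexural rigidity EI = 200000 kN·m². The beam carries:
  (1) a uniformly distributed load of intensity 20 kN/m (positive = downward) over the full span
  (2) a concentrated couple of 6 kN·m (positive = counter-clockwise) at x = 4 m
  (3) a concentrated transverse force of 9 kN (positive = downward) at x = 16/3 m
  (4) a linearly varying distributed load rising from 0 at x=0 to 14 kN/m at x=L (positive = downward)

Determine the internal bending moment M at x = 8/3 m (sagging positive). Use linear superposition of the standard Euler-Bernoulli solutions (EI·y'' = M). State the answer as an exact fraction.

Load 1 — uniform load w=20 kN/m over full span:
  M_1 = wLx/2 - wL²/12 - wx²/2 = 20·8·(8/3)/2 - 20·8²/12 - 20·(8/3)²/2 = 320/9 kN·m
Load 2 — applied couple M₀=6 kN·m at a=4 m (b=L-a=4):
  M_2 = R_Ax - M_A  [x≤a] with R_A=9/8, M_A=3/2 = (9/8)·(8/3) - (3/2) = 3/2 kN·m
Load 3 — point force P=9 kN at a=16/3 m (b=L-a=8/3):
  M_3 = Pb²(3a+b)x/L³ - Pab²/L²  [x≤a] = 9·(8/3)²·(3·(16/3)+(8/3))·(8/3)/8³ - 9·(16/3)·(8/3)²/8² = 8/9 kN·m
Load 4 — triangular load w₀=14 kN/m (0→w₀ over full span):
  M_4 = 3w₀Lx/20 - w₀L²/30 - w₀x³/(6L) = 3·14·8·(8/3)/20 - 14·8²/30 - 14·(8/3)³/(6·8) = 3808/405 kN·m
Superposition: M = Σ M_i = 38351/810 kN·m ≈ 47.346914 kN·m

M(8/3) = 38351/810 kN·m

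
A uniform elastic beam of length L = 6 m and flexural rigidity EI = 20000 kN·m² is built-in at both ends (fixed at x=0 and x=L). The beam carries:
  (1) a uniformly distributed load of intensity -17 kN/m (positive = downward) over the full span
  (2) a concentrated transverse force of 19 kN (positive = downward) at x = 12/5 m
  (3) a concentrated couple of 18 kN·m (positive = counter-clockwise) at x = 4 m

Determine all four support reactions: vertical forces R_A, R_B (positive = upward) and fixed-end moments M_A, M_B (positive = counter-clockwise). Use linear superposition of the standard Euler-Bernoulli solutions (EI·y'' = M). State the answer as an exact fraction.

Load 1 — uniform load w=-17 kN/m over full span:
  R_A = wL/2 = (-17)·6/2 = -51 kN
  M_A = wL²/12 = (-17)·6²/12 = -51 kN·m
  R_B = wL/2 = (-17)·6/2 = -51 kN
  M_B = -wL²/12 = -(-17)·6²/12 = 51 kN·m
Load 2 — point force P=19 kN at a=12/5 m (b=L-a=18/5):
  R_A = Pb²(3a+b)/L³ = 19·(18/5)²·(3·(12/5)+(18/5))/6³ = 1539/125 kN
  M_A = Pab²/L² = 19·(12/5)·(18/5)²/6² = 2052/125 kN·m
  R_B = Pa²(a+3b)/L³ = 19·(12/5)²·((12/5)+3·(18/5))/6³ = 836/125 kN
  M_B = -Pa²b/L² = -19·(12/5)²·(18/5)/6² = -1368/125 kN·m
Load 3 — applied couple M₀=18 kN·m at a=4 m (b=L-a=2):
  R_A = 6M₀ab/L³ = 6·18·4·2/6³ = 4 kN
  M_A = M₀b(2a-b)/L² = 18·2·(2·4-2)/6² = 6 kN·m
  R_B = -6M₀ab/L³ = -6·18·4·2/6³ = -4 kN
  M_B = M₀a(2b-a)/L² = 18·4·(2·2-4)/6² = 0 kN·m
Superposition: R_A = -4336/125 kN, M_A = -3573/125 kN·m, R_B = -6039/125 kN, M_B = 5007/125 kN·m

R_A = -4336/125 kN, M_A = -3573/125 kN·m, R_B = -6039/125 kN, M_B = 5007/125 kN·m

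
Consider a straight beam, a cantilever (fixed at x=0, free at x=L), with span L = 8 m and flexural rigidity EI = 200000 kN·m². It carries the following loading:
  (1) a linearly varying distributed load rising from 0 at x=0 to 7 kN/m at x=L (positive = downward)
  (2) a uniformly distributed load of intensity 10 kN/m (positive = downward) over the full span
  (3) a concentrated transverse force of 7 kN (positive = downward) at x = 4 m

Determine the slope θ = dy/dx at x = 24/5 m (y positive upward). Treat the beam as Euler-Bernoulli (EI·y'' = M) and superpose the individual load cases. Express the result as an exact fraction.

Load 1 — triangular load w₀=7 kN/m (0→w₀ over full span):
  θ_1 = (w₀Lx²/4-w₀L²x/3-w₀x⁴/(24L))/EI = (7·8·(24/5)²/4-7·8²·(24/5)/3-7·(24/5)⁴/(24·8))/200000 = -4039/1953125 rad
Load 2 — uniform load w=10 kN/m over full span:
  θ_2 = -wx(x²-3Lx+3L²)/(6EI) = -10·(24/5)·((24/5)²-3·8·(24/5)+3·8²)/(6·200000) = -312/78125 rad
Load 3 — point force P=7 kN at a=4 m (b=L-a=4):
  θ_3 = -Pa²/(2EI)  [x>a] = -7·4²/(2·200000) = -7/25000 rad
Superposition: θ = Σ θ_i = -99087/15625000 rad ≈ -0.006342 rad

θ(24/5) = -99087/15625000 rad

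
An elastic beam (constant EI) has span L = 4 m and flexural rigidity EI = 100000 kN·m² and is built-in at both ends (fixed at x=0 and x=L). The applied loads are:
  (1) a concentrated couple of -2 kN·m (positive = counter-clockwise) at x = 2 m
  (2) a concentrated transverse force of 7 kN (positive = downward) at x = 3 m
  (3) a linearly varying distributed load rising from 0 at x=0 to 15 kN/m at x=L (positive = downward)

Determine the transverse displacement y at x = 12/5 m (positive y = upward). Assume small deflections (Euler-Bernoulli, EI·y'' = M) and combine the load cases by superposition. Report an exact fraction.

Load 1 — applied couple M₀=-2 kN·m at a=2 m (b=L-a=2):
  y_1 = (R_Ax³/6 - M_Ax²/2 - M₀(x-a)²/2)/EI  [x>a] with R_A=-3/4, M_A=-1/2 = ((-3/4)·(12/5)³/6 - (-1/2)·(12/5)²/2 - (-2)·((12/5)-2)²/2)/100000 = -1/781250 m
Load 2 — point force P=7 kN at a=3 m (b=L-a=1):
  y_2 = -Pb²x²(3aL-(3a+b)x)/(6L³EI)  [x≤a] = -7·1²·(12/5)²·(3·3·4-(3·3+1)·(12/5))/(6·4³·100000) = -63/5000000 m
Load 3 — triangular load w₀=15 kN/m (0→w₀ over full span):
  y_3 = -w₀x²(L-x)²(x+2L)/(120LEI) = -15·(12/5)²·(4-(12/5))²·((12/5)+2·4)/(120·4·100000) = -468/9765625 m
Superposition: y = Σ y_i = -38627/625000000 m ≈ -0.000062 m

y(12/5) = -38627/625000000 m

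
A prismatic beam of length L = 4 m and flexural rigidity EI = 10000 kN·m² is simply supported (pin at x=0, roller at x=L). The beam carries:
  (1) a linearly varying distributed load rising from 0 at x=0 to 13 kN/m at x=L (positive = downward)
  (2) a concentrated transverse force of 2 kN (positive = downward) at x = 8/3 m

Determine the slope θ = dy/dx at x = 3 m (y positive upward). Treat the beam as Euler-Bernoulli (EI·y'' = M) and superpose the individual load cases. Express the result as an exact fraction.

Load 1 — triangular load w₀=13 kN/m (0→w₀ over full span):
  θ_1 = -w₀(7L⁴-30L²x²+15x⁴)/(360LEI) = -13·(7·4⁴-30·4²·3²+15·3⁴)/(360·4·10000) = 17069/14400000 rad
Load 2 — point force P=2 kN at a=8/3 m (b=L-a=4/3):
  θ_2 = -Pa(2L²-6Lx+3x²+a²)/(6LEI)  [x>a] = -2·(8/3)·(2·4²-6·4·3+3·3²+(8/3)²)/(6·4·10000) = 53/405000 rad
Superposition: θ = Σ θ_i = 170581/129600000 rad ≈ 0.001316 rad

θ(3) = 170581/129600000 rad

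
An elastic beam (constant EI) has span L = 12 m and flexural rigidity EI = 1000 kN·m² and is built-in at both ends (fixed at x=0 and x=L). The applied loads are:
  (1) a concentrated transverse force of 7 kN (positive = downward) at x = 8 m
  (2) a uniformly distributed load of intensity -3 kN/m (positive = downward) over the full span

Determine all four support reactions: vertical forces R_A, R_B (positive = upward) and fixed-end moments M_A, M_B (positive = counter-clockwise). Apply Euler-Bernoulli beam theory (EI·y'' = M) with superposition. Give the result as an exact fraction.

Load 1 — point force P=7 kN at a=8 m (b=L-a=4):
  R_A = Pb²(3a+b)/L³ = 7·4²·(3·8+4)/12³ = 49/27 kN
  M_A = Pab²/L² = 7·8·4²/12² = 56/9 kN·m
  R_B = Pa²(a+3b)/L³ = 7·8²·(8+3·4)/12³ = 140/27 kN
  M_B = -Pa²b/L² = -7·8²·4/12² = -112/9 kN·m
Load 2 — uniform load w=-3 kN/m over full span:
  R_A = wL/2 = (-3)·12/2 = -18 kN
  M_A = wL²/12 = (-3)·12²/12 = -36 kN·m
  R_B = wL/2 = (-3)·12/2 = -18 kN
  M_B = -wL²/12 = -(-3)·12²/12 = 36 kN·m
Superposition: R_A = -437/27 kN, M_A = -268/9 kN·m, R_B = -346/27 kN, M_B = 212/9 kN·m

R_A = -437/27 kN, M_A = -268/9 kN·m, R_B = -346/27 kN, M_B = 212/9 kN·m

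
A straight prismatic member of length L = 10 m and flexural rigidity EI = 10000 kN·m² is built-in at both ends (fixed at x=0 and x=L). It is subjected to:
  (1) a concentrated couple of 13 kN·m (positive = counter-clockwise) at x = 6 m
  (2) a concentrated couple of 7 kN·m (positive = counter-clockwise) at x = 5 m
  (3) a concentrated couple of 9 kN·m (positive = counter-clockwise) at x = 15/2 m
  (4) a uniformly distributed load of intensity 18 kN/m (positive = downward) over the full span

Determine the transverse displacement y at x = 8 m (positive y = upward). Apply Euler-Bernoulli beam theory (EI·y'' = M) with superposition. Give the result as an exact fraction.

Load 1 — applied couple M₀=13 kN·m at a=6 m (b=L-a=4):
  y_1 = (R_Ax³/6 - M_Ax²/2 - M₀(x-a)²/2)/EI  [x>a] with R_A=234/125, M_A=104/25 = ((234/125)·8³/6 - (104/25)·8²/2 - 13·(8-6)²/2)/10000 = 39/625000 m
Load 2 — applied couple M₀=7 kN·m at a=5 m (b=L-a=5):
  y_2 = (R_Ax³/6 - M_Ax²/2 - M₀(x-a)²/2)/EI  [x>a] with R_A=21/20, M_A=7/4 = ((21/20)·8³/6 - (7/4)·8²/2 - 7·(8-5)²/2)/10000 = 21/100000 m
Load 3 — applied couple M₀=9 kN·m at a=15/2 m (b=L-a=5/2):
  y_3 = (R_Ax³/6 - M_Ax²/2 - M₀(x-a)²/2)/EI  [x>a] with R_A=81/80, M_A=45/16 = ((81/80)·8³/6 - (45/16)·8²/2 - 9·(8-(15/2))²/2)/10000 = -189/400000 m
Load 4 — uniform load w=18 kN/m over full span:
  y_4 = -wx²(L-x)²/(24EI) = -18·8²·(10-8)²/(24·10000) = -12/625 m
Superposition: y = Σ y_i = -194001/10000000 m ≈ -0.019400 m

y(8) = -194001/10000000 m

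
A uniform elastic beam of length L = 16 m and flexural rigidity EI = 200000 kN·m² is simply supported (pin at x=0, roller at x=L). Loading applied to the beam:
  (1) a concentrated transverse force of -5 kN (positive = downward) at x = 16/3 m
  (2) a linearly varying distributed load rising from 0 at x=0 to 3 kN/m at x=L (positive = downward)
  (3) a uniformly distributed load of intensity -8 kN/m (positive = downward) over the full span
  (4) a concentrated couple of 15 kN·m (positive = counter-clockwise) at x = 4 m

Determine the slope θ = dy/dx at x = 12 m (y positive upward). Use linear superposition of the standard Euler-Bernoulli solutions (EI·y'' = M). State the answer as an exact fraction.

Load 1 — point force P=-5 kN at a=16/3 m (b=L-a=32/3):
  θ_1 = -Pa(2L²-6Lx+3x²+a²)/(6LEI)  [x>a] = -(-5)·(16/3)·(2·16²-6·16·12+3·12²+(16/3)²)/(6·16·200000) = -101/405000 rad
Load 2 — triangular load w₀=3 kN/m (0→w₀ over full span):
  θ_2 = -w₀(7L⁴-30L²x²+15x⁴)/(360LEI) = -3·(7·16⁴-30·16²·12²+15·12⁴)/(360·16·200000) = 1313/1500000 rad
Load 3 — uniform load w=-8 kN/m over full span:
  θ_3 = -w(L³-6Lx²+4x³)/(24EI) = -(-8)·(16³-6·16·12²+4·12³)/(24·200000) = -44/9375 rad
Load 4 — applied couple M₀=15 kN·m at a=4 m (b=L-a=12):
  θ_4 = (M₀x²/(2L)-M₀(x-a)+C₁)/EI  [x>a] with C₁=M₀(3b²-L²)/(6L)=55/2 = (15·12²/(2·16)-15·(12-4)+(55/2))/200000 = -1/8000 rad
Superposition: θ = Σ θ_i = -339583/81000000 rad ≈ -0.004192 rad

θ(12) = -339583/81000000 rad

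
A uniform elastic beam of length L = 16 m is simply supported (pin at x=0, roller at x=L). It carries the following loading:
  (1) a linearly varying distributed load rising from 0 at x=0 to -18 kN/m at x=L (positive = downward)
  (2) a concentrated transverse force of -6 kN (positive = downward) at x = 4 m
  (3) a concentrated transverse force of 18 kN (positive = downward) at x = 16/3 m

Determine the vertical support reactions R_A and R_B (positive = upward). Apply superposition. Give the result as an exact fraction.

Load 1 — triangular load w₀=-18 kN/m (0→w₀ over full span):
  R_A = w₀L/6 = (-18)·16/6 = -48 kN
  R_B = w₀L/3 = (-18)·16/3 = -96 kN
Load 2 — point force P=-6 kN at a=4 m (b=L-a=12):
  R_A = Pb/L = (-6)·12/16 = -9/2 kN
  R_B = Pa/L = (-6)·4/16 = -3/2 kN
Load 3 — point force P=18 kN at a=16/3 m (b=L-a=32/3):
  R_A = Pb/L = 18·(32/3)/16 = 12 kN
  R_B = Pa/L = 18·(16/3)/16 = 6 kN
Superposition: R_A = -81/2 kN, R_B = -183/2 kN

R_A = -81/2 kN, R_B = -183/2 kN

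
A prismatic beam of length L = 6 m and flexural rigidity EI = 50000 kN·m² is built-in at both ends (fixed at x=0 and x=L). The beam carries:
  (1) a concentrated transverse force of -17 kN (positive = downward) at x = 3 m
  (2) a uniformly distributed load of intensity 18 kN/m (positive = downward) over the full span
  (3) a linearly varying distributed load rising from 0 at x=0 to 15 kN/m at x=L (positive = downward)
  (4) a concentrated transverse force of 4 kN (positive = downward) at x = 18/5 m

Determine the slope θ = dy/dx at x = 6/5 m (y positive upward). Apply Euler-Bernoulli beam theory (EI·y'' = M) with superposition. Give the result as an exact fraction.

Load 1 — point force P=-17 kN at a=3 m (b=L-a=3):
  θ_1 = -Pb²x(2aL-(3a+b)x)/(2L³EI)  [x≤a] = -(-17)·3²·(6/5)·(2·3·6-(3·3+3)·(6/5))/(2·6³·50000) = 459/2500000 rad
Load 2 — uniform load w=18 kN/m over full span:
  θ_2 = -wx(L-x)(L-2x)/(12EI) = -18·(6/5)·(6-(6/5))·(6-2·(6/5))/(12·50000) = -243/390625 rad
Load 3 — triangular load w₀=15 kN/m (0→w₀ over full span):
  θ_3 = -w₀(2x(L-x)(L-2x)(x+2L)+x²(L-x)²)/(120LEI) = -15·(2·(6/5)·(6-(6/5))·(6-2·(6/5))·((6/5)+2·6)+(6/5)²·(6-(6/5))²)/(120·6·50000) = -189/781250 rad
Load 4 — point force P=4 kN at a=18/5 m (b=L-a=12/5):
  θ_4 = -Pb²x(2aL-(3a+b)x)/(2L³EI)  [x≤a] = -4·(12/5)²·(6/5)·(2·(18/5)·6-(3·(18/5)+(12/5))·(6/5))/(2·6³·50000) = -342/9765625 rad
Superposition: θ = Σ θ_i = -223569/312500000 rad ≈ -0.000715 rad

θ(6/5) = -223569/312500000 rad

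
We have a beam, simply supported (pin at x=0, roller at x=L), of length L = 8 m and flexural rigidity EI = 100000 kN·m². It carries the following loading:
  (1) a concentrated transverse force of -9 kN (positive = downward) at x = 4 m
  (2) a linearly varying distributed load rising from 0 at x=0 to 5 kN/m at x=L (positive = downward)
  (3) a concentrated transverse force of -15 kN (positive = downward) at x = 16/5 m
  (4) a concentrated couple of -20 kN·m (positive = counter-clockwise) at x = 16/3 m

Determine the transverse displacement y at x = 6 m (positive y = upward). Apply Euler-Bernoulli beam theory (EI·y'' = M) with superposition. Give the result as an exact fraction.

Load 1 — point force P=-9 kN at a=4 m (b=L-a=4):
  y_1 = -Pa(L-x)(2Lx-a²-x²)/(6LEI)  [x>a] = -(-9)·4·(8-6)·(2·8·6-4²-6²)/(6·8·100000) = 33/50000 m
Load 2 — triangular load w₀=5 kN/m (0→w₀ over full span):
  y_2 = -w₀x(7L⁴-10L²x²+3x⁴)/(360LEI) = -5·6·(7·8⁴-10·8²·6²+3·6⁴)/(360·8·100000) = -119/120000 m
Load 3 — point force P=-15 kN at a=16/5 m (b=L-a=24/5):
  y_3 = -Pa(L-x)(2Lx-a²-x²)/(6LEI)  [x>a] = -(-15)·(16/5)·(8-6)·(2·8·6-(16/5)²-6²)/(6·8·100000) = 311/312500 m
Load 4 — applied couple M₀=-20 kN·m at a=16/3 m (b=L-a=8/3):
  y_4 = (M₀x³/(6L)-M₀(x-a)²/2+C₁x)/EI  [x>a] with C₁=M₀(3b²-L²)/(6L)=160/9 = ((-20)·6³/(6·8)-(-20)·(6-(16/3))²/2+(160/9)·6)/100000 = 19/90000 m
Superposition: y = Σ y_i = 39359/45000000 m ≈ 0.000875 m

y(6) = 39359/45000000 m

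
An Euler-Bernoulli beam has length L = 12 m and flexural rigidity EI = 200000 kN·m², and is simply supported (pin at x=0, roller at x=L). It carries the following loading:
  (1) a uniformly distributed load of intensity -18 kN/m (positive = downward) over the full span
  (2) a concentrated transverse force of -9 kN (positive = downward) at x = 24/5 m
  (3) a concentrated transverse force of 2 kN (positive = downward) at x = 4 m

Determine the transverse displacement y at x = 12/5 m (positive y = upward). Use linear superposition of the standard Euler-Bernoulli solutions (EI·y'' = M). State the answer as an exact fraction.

y(12/5) = 177743/11718750 m

Load 1 — uniform load w=-18 kN/m over full span:
  y_1 = -wx(L³-2Lx²+x³)/(24EI) = -(-18)·(12/5)·(12³-2·12·(12/5)²+(12/5)³)/(24·200000) = 28188/1953125 m
Load 2 — point force P=-9 kN at a=24/5 m (b=L-a=36/5):
  y_2 = -Pbx(L²-b²-x²)/(6LEI)  [x≤a] = -(-9)·(36/5)·(12/5)·(12²-(36/5)²-(12/5)²)/(6·12·200000) = 729/781250 m
Load 3 — point force P=2 kN at a=4 m (b=L-a=8):
  y_3 = -Pbx(L²-b²-x²)/(6LEI)  [x≤a] = -2·8·(12/5)·(12²-8²-(12/5)²)/(6·12·200000) = -232/1171875 m
Superposition: y = Σ y_i = 177743/11718750 m ≈ 0.015167 m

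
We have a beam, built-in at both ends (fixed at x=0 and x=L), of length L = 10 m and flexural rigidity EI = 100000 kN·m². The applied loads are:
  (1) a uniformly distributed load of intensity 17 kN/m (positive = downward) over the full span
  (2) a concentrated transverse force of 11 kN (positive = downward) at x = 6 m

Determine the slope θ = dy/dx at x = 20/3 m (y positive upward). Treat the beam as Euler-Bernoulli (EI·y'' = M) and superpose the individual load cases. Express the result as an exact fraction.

Load 1 — uniform load w=17 kN/m over full span:
  θ_1 = -wx(L-x)(L-2x)/(12EI) = -17·(20/3)·(10-(20/3))·(10-2·(20/3))/(12·100000) = 17/16200 rad
Load 2 — point force P=11 kN at a=6 m (b=L-a=4):
  θ_2 = Pa²(L-x)(2bL-(3b+a)(L-x))/(2L³EI)  [x>a] = 11·6²·(10-(20/3))·(2·4·10-(3·4+6)·(10-(20/3)))/(2·10³·100000) = 33/250000 rad
Superposition: θ = Σ θ_i = 23923/20250000 rad ≈ 0.001181 rad

θ(20/3) = 23923/20250000 rad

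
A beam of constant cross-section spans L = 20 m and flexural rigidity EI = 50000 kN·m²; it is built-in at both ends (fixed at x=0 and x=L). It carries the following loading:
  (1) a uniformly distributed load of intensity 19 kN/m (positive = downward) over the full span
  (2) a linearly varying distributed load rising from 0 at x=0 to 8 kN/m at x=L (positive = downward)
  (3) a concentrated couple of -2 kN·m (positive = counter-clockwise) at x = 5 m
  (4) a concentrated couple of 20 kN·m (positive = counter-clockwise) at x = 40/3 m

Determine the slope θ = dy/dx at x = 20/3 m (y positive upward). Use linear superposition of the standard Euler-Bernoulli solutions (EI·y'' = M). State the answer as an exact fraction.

Load 1 — uniform load w=19 kN/m over full span:
  θ_1 = -wx(L-x)(L-2x)/(12EI) = -19·(20/3)·(20-(20/3))·(20-2·(20/3))/(12·50000) = -38/2025 rad
Load 2 — triangular load w₀=8 kN/m (0→w₀ over full span):
  θ_2 = -w₀(2x(L-x)(L-2x)(x+2L)+x²(L-x)²)/(120LEI) = -8·(2·(20/3)·(20-(20/3))·(20-2·(20/3))·((20/3)+2·20)+(20/3)²·(20-(20/3))²)/(120·20·50000) = -128/30375 rad
Load 3 — applied couple M₀=-2 kN·m at a=5 m (b=L-a=15):
  θ_3 = (R_Ax²/2 - M_Ax - M₀(x-a))/EI  [x>a] with R_A=-9/80, M_A=3/8 = ((-9/80)·(20/3)²/2 - (3/8)·(20/3) - (-2)·((20/3)-5))/50000 = -1/30000 rad
Load 4 — applied couple M₀=20 kN·m at a=40/3 m (b=L-a=20/3):
  θ_4 = (R_Ax²/2 - M_Ax)/EI  [x≤a] with R_A=4/3, M_A=20/3 = ((4/3)·(20/3)²/2 - (20/3)·(20/3))/50000 = -1/3375 rad
Superposition: θ = Σ θ_i = -56641/2430000 rad ≈ -0.023309 rad

θ(20/3) = -56641/2430000 rad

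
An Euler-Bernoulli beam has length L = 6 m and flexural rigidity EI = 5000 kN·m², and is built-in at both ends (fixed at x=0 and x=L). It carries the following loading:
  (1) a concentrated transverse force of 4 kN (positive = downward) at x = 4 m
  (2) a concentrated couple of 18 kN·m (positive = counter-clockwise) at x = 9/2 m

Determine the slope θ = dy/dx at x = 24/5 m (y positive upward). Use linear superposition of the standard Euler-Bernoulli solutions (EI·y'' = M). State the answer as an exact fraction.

Load 1 — point force P=4 kN at a=4 m (b=L-a=2):
  θ_1 = Pa²(L-x)(2bL-(3b+a)(L-x))/(2L³EI)  [x>a] = 4·4²·(6-(24/5))·(2·2·6-(3·2+4)·(6-(24/5)))/(2·6³·5000) = 4/9375 rad
Load 2 — applied couple M₀=18 kN·m at a=9/2 m (b=L-a=3/2):
  θ_2 = (R_Ax²/2 - M_Ax - M₀(x-a))/EI  [x>a] with R_A=27/8, M_A=45/8 = ((27/8)·(24/5)²/2 - (45/8)·(24/5) - 18·((24/5)-(9/2)))/5000 = 81/62500 rad
Superposition: θ = Σ θ_i = 323/187500 rad ≈ 0.001723 rad

θ(24/5) = 323/187500 rad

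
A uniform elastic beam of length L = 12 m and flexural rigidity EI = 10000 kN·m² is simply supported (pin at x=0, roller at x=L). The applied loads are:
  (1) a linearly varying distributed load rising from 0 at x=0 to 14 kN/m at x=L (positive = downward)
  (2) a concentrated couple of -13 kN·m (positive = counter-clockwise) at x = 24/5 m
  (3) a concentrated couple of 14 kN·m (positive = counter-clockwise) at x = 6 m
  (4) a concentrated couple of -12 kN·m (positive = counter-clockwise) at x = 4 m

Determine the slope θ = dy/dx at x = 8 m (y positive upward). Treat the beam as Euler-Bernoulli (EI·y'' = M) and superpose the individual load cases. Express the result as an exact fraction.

θ(8) = 54377/2250000 rad

Load 1 — triangular load w₀=14 kN/m (0→w₀ over full span):
  θ_1 = -w₀(7L⁴-30L²x²+15x⁴)/(360LEI) = -14·(7·12⁴-30·12²·8²+15·8⁴)/(360·12·10000) = 637/28125 rad
Load 2 — applied couple M₀=-13 kN·m at a=24/5 m (b=L-a=36/5):
  θ_2 = (M₀x²/(2L)-M₀(x-a)+C₁)/EI  [x>a] with C₁=M₀(3b²-L²)/(6L)=-52/25 = ((-13)·8²/(2·12)-(-13)·(8-(24/5))+(-52/25))/10000 = 91/187500 rad
Load 3 — applied couple M₀=14 kN·m at a=6 m (b=L-a=6):
  θ_3 = (M₀x²/(2L)-M₀(x-a)+C₁)/EI  [x>a] with C₁=M₀(3b²-L²)/(6L)=-7 = (14·8²/(2·12)-14·(8-6)+(-7))/10000 = 7/30000 rad
Load 4 — applied couple M₀=-12 kN·m at a=4 m (b=L-a=8):
  θ_4 = (M₀x²/(2L)-M₀(x-a)+C₁)/EI  [x>a] with C₁=M₀(3b²-L²)/(6L)=-8 = ((-12)·8²/(2·12)-(-12)·(8-4)+(-8))/10000 = 1/1250 rad
Superposition: θ = Σ θ_i = 54377/2250000 rad ≈ 0.024168 rad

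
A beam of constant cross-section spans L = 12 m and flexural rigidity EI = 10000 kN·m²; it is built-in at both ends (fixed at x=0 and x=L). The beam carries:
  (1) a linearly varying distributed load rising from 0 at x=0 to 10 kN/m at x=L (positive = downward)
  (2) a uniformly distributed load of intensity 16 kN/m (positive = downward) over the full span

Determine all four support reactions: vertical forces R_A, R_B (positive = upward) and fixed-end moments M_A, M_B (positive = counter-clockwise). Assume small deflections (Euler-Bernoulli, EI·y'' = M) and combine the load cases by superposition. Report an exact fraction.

R_A = 114 kN, M_A = 240 kN·m, R_B = 138 kN, M_B = -264 kN·m

Load 1 — triangular load w₀=10 kN/m (0→w₀ over full span):
  R_A = 3w₀L/20 = 3·10·12/20 = 18 kN
  M_A = w₀L²/30 = 10·12²/30 = 48 kN·m
  R_B = 7w₀L/20 = 7·10·12/20 = 42 kN
  M_B = -w₀L²/20 = -10·12²/20 = -72 kN·m
Load 2 — uniform load w=16 kN/m over full span:
  R_A = wL/2 = 16·12/2 = 96 kN
  M_A = wL²/12 = 16·12²/12 = 192 kN·m
  R_B = wL/2 = 16·12/2 = 96 kN
  M_B = -wL²/12 = -16·12²/12 = -192 kN·m
Superposition: R_A = 114 kN, M_A = 240 kN·m, R_B = 138 kN, M_B = -264 kN·m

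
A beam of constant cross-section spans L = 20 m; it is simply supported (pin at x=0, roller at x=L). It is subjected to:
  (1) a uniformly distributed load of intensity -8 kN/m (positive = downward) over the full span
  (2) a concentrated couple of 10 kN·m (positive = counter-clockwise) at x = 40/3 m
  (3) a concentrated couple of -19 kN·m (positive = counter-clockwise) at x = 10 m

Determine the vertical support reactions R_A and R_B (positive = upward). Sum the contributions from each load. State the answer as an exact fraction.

Load 1 — uniform load w=-8 kN/m over full span:
  R_A = wL/2 = (-8)·20/2 = -80 kN
  R_B = wL/2 = (-8)·20/2 = -80 kN
Load 2 — applied couple M₀=10 kN·m at a=40/3 m (b=L-a=20/3):
  R_A = M₀/L = 10/20 = 1/2 kN
  R_B = -M₀/L = -10/20 = -1/2 kN
Load 3 — applied couple M₀=-19 kN·m at a=10 m (b=L-a=10):
  R_A = M₀/L = (-19)/20 = -19/20 kN
  R_B = -M₀/L = -(-19)/20 = 19/20 kN
Superposition: R_A = -1609/20 kN, R_B = -1591/20 kN

R_A = -1609/20 kN, R_B = -1591/20 kN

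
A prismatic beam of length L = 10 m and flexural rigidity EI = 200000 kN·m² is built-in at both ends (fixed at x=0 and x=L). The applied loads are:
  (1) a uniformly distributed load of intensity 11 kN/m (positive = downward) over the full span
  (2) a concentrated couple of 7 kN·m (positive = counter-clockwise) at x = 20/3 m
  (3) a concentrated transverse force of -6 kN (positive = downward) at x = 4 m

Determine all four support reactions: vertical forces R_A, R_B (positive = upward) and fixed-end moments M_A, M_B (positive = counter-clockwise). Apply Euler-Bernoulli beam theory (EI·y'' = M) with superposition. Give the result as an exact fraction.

R_A = 19517/375 kN, M_A = 2134/25 kN·m, R_B = 19483/375 kN, M_B = -6443/75 kN·m

Load 1 — uniform load w=11 kN/m over full span:
  R_A = wL/2 = 11·10/2 = 55 kN
  M_A = wL²/12 = 11·10²/12 = 275/3 kN·m
  R_B = wL/2 = 11·10/2 = 55 kN
  M_B = -wL²/12 = -11·10²/12 = -275/3 kN·m
Load 2 — applied couple M₀=7 kN·m at a=20/3 m (b=L-a=10/3):
  R_A = 6M₀ab/L³ = 6·7·(20/3)·(10/3)/10³ = 14/15 kN
  M_A = M₀b(2a-b)/L² = 7·(10/3)·(2·(20/3)-(10/3))/10² = 7/3 kN·m
  R_B = -6M₀ab/L³ = -6·7·(20/3)·(10/3)/10³ = -14/15 kN
  M_B = M₀a(2b-a)/L² = 7·(20/3)·(2·(10/3)-(20/3))/10² = 0 kN·m
Load 3 — point force P=-6 kN at a=4 m (b=L-a=6):
  R_A = Pb²(3a+b)/L³ = (-6)·6²·(3·4+6)/10³ = -486/125 kN
  M_A = Pab²/L² = (-6)·4·6²/10² = -216/25 kN·m
  R_B = Pa²(a+3b)/L³ = (-6)·4²·(4+3·6)/10³ = -264/125 kN
  M_B = -Pa²b/L² = -(-6)·4²·6/10² = 144/25 kN·m
Superposition: R_A = 19517/375 kN, M_A = 2134/25 kN·m, R_B = 19483/375 kN, M_B = -6443/75 kN·m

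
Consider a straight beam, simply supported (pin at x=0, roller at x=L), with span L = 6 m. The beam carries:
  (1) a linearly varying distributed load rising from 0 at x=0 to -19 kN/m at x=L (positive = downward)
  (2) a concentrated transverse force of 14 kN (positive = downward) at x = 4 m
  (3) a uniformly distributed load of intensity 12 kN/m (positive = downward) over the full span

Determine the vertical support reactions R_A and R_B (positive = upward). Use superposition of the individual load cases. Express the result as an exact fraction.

R_A = 65/3 kN, R_B = 22/3 kN

Load 1 — triangular load w₀=-19 kN/m (0→w₀ over full span):
  R_A = w₀L/6 = (-19)·6/6 = -19 kN
  R_B = w₀L/3 = (-19)·6/3 = -38 kN
Load 2 — point force P=14 kN at a=4 m (b=L-a=2):
  R_A = Pb/L = 14·2/6 = 14/3 kN
  R_B = Pa/L = 14·4/6 = 28/3 kN
Load 3 — uniform load w=12 kN/m over full span:
  R_A = wL/2 = 12·6/2 = 36 kN
  R_B = wL/2 = 12·6/2 = 36 kN
Superposition: R_A = 65/3 kN, R_B = 22/3 kN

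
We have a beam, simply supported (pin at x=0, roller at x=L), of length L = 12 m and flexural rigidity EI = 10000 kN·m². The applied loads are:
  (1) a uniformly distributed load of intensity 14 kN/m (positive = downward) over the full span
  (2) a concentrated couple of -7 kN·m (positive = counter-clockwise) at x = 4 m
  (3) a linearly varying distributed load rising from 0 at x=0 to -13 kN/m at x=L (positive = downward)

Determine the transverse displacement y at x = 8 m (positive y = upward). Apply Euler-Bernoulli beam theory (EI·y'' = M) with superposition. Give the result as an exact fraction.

y(8) = -1963/11250 m

Load 1 — uniform load w=14 kN/m over full span:
  y_1 = -wx(L³-2Lx²+x³)/(24EI) = -14·8·(12³-2·12·8²+8³)/(24·10000) = -616/1875 m
Load 2 — applied couple M₀=-7 kN·m at a=4 m (b=L-a=8):
  y_2 = (M₀x³/(6L)-M₀(x-a)²/2+C₁x)/EI  [x>a] with C₁=M₀(3b²-L²)/(6L)=-14/3 = ((-7)·8³/(6·12)-(-7)·(8-4)²/2+(-14/3)·8)/10000 = -7/2250 m
Load 3 — triangular load w₀=-13 kN/m (0→w₀ over full span):
  y_3 = -w₀x(7L⁴-10L²x²+3x⁴)/(360LEI) = -(-13)·8·(7·12⁴-10·12²·8²+3·8⁴)/(360·12·10000) = 884/5625 m
Superposition: y = Σ y_i = -1963/11250 m ≈ -0.174489 m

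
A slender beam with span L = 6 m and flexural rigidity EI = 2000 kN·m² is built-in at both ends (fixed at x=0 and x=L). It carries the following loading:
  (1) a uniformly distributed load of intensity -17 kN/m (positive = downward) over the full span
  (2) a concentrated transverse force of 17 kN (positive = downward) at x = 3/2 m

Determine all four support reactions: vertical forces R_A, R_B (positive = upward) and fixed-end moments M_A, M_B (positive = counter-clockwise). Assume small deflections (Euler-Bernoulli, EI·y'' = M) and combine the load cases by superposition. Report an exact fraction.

Load 1 — uniform load w=-17 kN/m over full span:
  R_A = wL/2 = (-17)·6/2 = -51 kN
  M_A = wL²/12 = (-17)·6²/12 = -51 kN·m
  R_B = wL/2 = (-17)·6/2 = -51 kN
  M_B = -wL²/12 = -(-17)·6²/12 = 51 kN·m
Load 2 — point force P=17 kN at a=3/2 m (b=L-a=9/2):
  R_A = Pb²(3a+b)/L³ = 17·(9/2)²·(3·(3/2)+(9/2))/6³ = 459/32 kN
  M_A = Pab²/L² = 17·(3/2)·(9/2)²/6² = 459/32 kN·m
  R_B = Pa²(a+3b)/L³ = 17·(3/2)²·((3/2)+3·(9/2))/6³ = 85/32 kN
  M_B = -Pa²b/L² = -17·(3/2)²·(9/2)/6² = -153/32 kN·m
Superposition: R_A = -1173/32 kN, M_A = -1173/32 kN·m, R_B = -1547/32 kN, M_B = 1479/32 kN·m

R_A = -1173/32 kN, M_A = -1173/32 kN·m, R_B = -1547/32 kN, M_B = 1479/32 kN·m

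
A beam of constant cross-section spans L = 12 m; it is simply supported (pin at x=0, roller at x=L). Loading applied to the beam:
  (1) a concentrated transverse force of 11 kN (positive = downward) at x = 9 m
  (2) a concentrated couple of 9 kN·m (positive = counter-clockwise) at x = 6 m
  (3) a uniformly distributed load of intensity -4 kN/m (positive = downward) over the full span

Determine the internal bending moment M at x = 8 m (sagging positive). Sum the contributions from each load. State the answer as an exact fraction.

M(8) = -45 kN·m

Load 1 — point force P=11 kN at a=9 m (b=L-a=3):
  M_1 = Pbx/L  [x≤a] = 11·3·8/12 = 22 kN·m
Load 2 — applied couple M₀=9 kN·m at a=6 m (b=L-a=6):
  M_2 = M₀x/L - M₀  [x>a] = 9·8/12 - 9 = -3 kN·m
Load 3 — uniform load w=-4 kN/m over full span:
  M_3 = wx(L-x)/2 = (-4)·8·(12-8)/2 = -64 kN·m
Superposition: M = Σ M_i = -45 kN·m ≈ -45.000000 kN·m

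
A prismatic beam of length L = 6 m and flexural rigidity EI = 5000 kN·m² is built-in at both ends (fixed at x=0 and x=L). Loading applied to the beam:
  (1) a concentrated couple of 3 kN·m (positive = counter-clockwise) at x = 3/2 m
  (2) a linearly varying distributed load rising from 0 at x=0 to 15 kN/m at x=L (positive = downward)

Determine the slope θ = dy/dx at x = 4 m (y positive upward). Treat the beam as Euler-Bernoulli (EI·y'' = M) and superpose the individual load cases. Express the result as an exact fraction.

θ(4) = 103/60000 rad

Load 1 — applied couple M₀=3 kN·m at a=3/2 m (b=L-a=9/2):
  θ_1 = (R_Ax²/2 - M_Ax - M₀(x-a))/EI  [x>a] with R_A=9/16, M_A=-9/16 = ((9/16)·4²/2 - (-9/16)·4 - 3·(4-(3/2)))/5000 = -3/20000 rad
Load 2 — triangular load w₀=15 kN/m (0→w₀ over full span):
  θ_2 = -w₀(2x(L-x)(L-2x)(x+2L)+x²(L-x)²)/(120LEI) = -15·(2·4·(6-4)·(6-2·4)·(4+2·6)+4²·(6-4)²)/(120·6·5000) = 7/3750 rad
Superposition: θ = Σ θ_i = 103/60000 rad ≈ 0.001717 rad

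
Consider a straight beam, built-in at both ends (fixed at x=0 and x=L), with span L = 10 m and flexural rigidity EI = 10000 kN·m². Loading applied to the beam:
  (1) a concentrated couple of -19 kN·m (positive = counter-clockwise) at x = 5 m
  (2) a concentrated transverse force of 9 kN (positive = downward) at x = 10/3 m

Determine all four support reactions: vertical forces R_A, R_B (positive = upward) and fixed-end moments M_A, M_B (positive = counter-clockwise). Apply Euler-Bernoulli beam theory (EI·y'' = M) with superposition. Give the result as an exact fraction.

Load 1 — applied couple M₀=-19 kN·m at a=5 m (b=L-a=5):
  R_A = 6M₀ab/L³ = 6·(-19)·5·5/10³ = -57/20 kN
  M_A = M₀b(2a-b)/L² = (-19)·5·(2·5-5)/10² = -19/4 kN·m
  R_B = -6M₀ab/L³ = -6·(-19)·5·5/10³ = 57/20 kN
  M_B = M₀a(2b-a)/L² = (-19)·5·(2·5-5)/10² = -19/4 kN·m
Load 2 — point force P=9 kN at a=10/3 m (b=L-a=20/3):
  R_A = Pb²(3a+b)/L³ = 9·(20/3)²·(3·(10/3)+(20/3))/10³ = 20/3 kN
  M_A = Pab²/L² = 9·(10/3)·(20/3)²/10² = 40/3 kN·m
  R_B = Pa²(a+3b)/L³ = 9·(10/3)²·((10/3)+3·(20/3))/10³ = 7/3 kN
  M_B = -Pa²b/L² = -9·(10/3)²·(20/3)/10² = -20/3 kN·m
Superposition: R_A = 229/60 kN, M_A = 103/12 kN·m, R_B = 311/60 kN, M_B = -137/12 kN·m

R_A = 229/60 kN, M_A = 103/12 kN·m, R_B = 311/60 kN, M_B = -137/12 kN·m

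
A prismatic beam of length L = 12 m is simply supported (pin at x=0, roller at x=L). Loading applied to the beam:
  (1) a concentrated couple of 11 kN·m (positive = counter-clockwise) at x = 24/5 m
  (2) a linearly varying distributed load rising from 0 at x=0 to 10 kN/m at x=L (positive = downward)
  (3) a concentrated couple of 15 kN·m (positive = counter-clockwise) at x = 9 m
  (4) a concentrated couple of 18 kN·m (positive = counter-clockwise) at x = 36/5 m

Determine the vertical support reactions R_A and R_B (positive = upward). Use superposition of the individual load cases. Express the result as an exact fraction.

R_A = 71/3 kN, R_B = 109/3 kN

Load 1 — applied couple M₀=11 kN·m at a=24/5 m (b=L-a=36/5):
  R_A = M₀/L = 11/12 kN
  R_B = -M₀/L = -11/12 kN
Load 2 — triangular load w₀=10 kN/m (0→w₀ over full span):
  R_A = w₀L/6 = 10·12/6 = 20 kN
  R_B = w₀L/3 = 10·12/3 = 40 kN
Load 3 — applied couple M₀=15 kN·m at a=9 m (b=L-a=3):
  R_A = M₀/L = 15/12 = 5/4 kN
  R_B = -M₀/L = -15/12 = -5/4 kN
Load 4 — applied couple M₀=18 kN·m at a=36/5 m (b=L-a=24/5):
  R_A = M₀/L = 18/12 = 3/2 kN
  R_B = -M₀/L = -18/12 = -3/2 kN
Superposition: R_A = 71/3 kN, R_B = 109/3 kN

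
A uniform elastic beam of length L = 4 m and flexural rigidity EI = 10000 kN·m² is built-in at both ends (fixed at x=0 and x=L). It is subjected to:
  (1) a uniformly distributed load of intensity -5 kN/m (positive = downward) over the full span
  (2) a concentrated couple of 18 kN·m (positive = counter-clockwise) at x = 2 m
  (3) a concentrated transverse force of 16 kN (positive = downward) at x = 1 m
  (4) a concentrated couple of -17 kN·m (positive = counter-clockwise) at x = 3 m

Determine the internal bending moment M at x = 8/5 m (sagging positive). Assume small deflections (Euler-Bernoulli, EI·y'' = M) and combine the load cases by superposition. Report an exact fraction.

M(8/5) = 967/240 kN·m

Load 1 — uniform load w=-5 kN/m over full span:
  M_1 = wLx/2 - wL²/12 - wx²/2 = (-5)·4·(8/5)/2 - (-5)·4²/12 - (-5)·(8/5)²/2 = -44/15 kN·m
Load 2 — applied couple M₀=18 kN·m at a=2 m (b=L-a=2):
  M_2 = R_Ax - M_A  [x≤a] with R_A=27/4, M_A=9/2 = (27/4)·(8/5) - (9/2) = 63/10 kN·m
Load 3 — point force P=16 kN at a=1 m (b=L-a=3):
  M_3 = Pa²(a+3b)(L-x)/L³ - Pa²b/L²  [x>a] = 16·1²·(1+3·3)·(4-(8/5))/4³ - 16·1²·3/4² = 3 kN·m
Load 4 — applied couple M₀=-17 kN·m at a=3 m (b=L-a=1):
  M_4 = R_Ax - M_A  [x≤a] with R_A=-153/32, M_A=-85/16 = (-153/32)·(8/5) - (-85/16) = -187/80 kN·m
Superposition: M = Σ M_i = 967/240 kN·m ≈ 4.029167 kN·m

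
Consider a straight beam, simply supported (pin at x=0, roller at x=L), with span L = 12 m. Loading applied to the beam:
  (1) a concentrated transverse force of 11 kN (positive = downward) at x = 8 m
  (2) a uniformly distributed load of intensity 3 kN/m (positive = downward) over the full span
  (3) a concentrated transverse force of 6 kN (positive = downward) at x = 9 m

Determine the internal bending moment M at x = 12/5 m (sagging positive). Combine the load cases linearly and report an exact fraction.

M(12/5) = 1174/25 kN·m

Load 1 — point force P=11 kN at a=8 m (b=L-a=4):
  M_1 = Pbx/L  [x≤a] = 11·4·(12/5)/12 = 44/5 kN·m
Load 2 — uniform load w=3 kN/m over full span:
  M_2 = wx(L-x)/2 = 3·(12/5)·(12-(12/5))/2 = 864/25 kN·m
Load 3 — point force P=6 kN at a=9 m (b=L-a=3):
  M_3 = Pbx/L  [x≤a] = 6·3·(12/5)/12 = 18/5 kN·m
Superposition: M = Σ M_i = 1174/25 kN·m ≈ 46.960000 kN·m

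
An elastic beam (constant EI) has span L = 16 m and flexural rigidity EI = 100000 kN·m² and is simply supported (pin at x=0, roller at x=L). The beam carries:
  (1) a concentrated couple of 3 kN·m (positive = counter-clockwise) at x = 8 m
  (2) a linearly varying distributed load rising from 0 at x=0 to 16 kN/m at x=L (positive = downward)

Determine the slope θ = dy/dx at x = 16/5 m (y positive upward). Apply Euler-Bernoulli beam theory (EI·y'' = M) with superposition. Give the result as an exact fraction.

Load 1 — applied couple M₀=3 kN·m at a=8 m (b=L-a=8):
  θ_1 = (M₀x²/(2L)+C₁)/EI  [x≤a] with C₁=M₀(3b²-L²)/(6L)=-2 = (3·(16/5)²/(2·16)+(-2))/100000 = -13/1250000 rad
Load 2 — triangular load w₀=16 kN/m (0→w₀ over full span):
  θ_2 = -w₀(7L⁴-30L²x²+15x⁴)/(360LEI) = -16·(7·16⁴-30·16²·(16/5)²+15·(16/5)⁴)/(360·16·100000) = -186368/17578125 rad
Superposition: θ = Σ θ_i = -2984813/281250000 rad ≈ -0.010613 rad

θ(16/5) = -2984813/281250000 rad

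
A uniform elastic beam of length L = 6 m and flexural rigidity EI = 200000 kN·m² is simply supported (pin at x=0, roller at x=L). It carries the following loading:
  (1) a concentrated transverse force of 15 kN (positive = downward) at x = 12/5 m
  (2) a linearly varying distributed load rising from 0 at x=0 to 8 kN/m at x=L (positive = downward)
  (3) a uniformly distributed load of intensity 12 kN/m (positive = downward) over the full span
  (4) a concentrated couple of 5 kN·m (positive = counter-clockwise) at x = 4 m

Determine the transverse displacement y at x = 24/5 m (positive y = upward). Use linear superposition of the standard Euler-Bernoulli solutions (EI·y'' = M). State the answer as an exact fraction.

Load 1 — point force P=15 kN at a=12/5 m (b=L-a=18/5):
  y_1 = -Pa(L-x)(2Lx-a²-x²)/(6LEI)  [x>a] = -15·(12/5)·(6-(24/5))·(2·6·(24/5)-(12/5)²-(24/5)²)/(6·6·200000) = -27/156250 m
Load 2 — triangular load w₀=8 kN/m (0→w₀ over full span):
  y_2 = -w₀x(7L⁴-10L²x²+3x⁴)/(360LEI) = -8·(24/5)·(7·6⁴-10·6²·(24/5)²+3·(24/5)⁴)/(360·6·200000) = -10287/48828125 m
Load 3 — uniform load w=12 kN/m over full span:
  y_3 = -wx(L³-2Lx²+x³)/(24EI) = -12·(24/5)·(6³-2·6·(24/5)²+(24/5)³)/(24·200000) = -2349/3906250 m
Load 4 — applied couple M₀=5 kN·m at a=4 m (b=L-a=2):
  y_4 = (M₀x³/(6L)-M₀(x-a)²/2+C₁x)/EI  [x>a] with C₁=M₀(3b²-L²)/(6L)=-10/3 = (5·(24/5)³/(6·6)-5·((24/5)-4)²/2+(-10/3)·(24/5))/200000 = -7/625000 m
Superposition: y = Σ y_i = -389071/390625000 m ≈ -0.000996 m

y(24/5) = -389071/390625000 m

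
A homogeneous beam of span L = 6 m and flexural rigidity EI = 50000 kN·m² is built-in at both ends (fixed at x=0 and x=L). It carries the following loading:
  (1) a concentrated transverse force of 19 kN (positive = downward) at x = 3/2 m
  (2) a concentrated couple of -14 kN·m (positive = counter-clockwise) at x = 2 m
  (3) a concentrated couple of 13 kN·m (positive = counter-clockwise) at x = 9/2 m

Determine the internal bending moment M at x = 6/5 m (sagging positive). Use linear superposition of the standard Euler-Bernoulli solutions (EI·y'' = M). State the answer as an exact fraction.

M(6/5) = -799/480 kN·m

Load 1 — point force P=19 kN at a=3/2 m (b=L-a=9/2):
  M_1 = Pb²(3a+b)x/L³ - Pab²/L²  [x≤a] = 19·(9/2)²·(3·(3/2)+(9/2))·(6/5)/6³ - 19·(3/2)·(9/2)²/6² = 513/160 kN·m
Load 2 — applied couple M₀=-14 kN·m at a=2 m (b=L-a=4):
  M_2 = R_Ax - M_A  [x≤a] with R_A=-28/9, M_A=0 = (-28/9)·(6/5) - 0 = -56/15 kN·m
Load 3 — applied couple M₀=13 kN·m at a=9/2 m (b=L-a=3/2):
  M_3 = R_Ax - M_A  [x≤a] with R_A=39/16, M_A=65/16 = (39/16)·(6/5) - (65/16) = -91/80 kN·m
Superposition: M = Σ M_i = -799/480 kN·m ≈ -1.664583 kN·m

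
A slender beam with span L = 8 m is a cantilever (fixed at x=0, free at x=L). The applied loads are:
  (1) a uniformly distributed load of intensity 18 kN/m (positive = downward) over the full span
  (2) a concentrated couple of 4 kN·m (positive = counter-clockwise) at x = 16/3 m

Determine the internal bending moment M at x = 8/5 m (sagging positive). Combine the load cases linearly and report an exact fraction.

Load 1 — uniform load w=18 kN/m over full span:
  M_1 = -w(L-x)²/2 = -18·(8-(8/5))²/2 = -9216/25 kN·m
Load 2 — applied couple M₀=4 kN·m at a=16/3 m (b=L-a=8/3):
  M_2 = M₀  [x≤a] = 4 = 4 kN·m
Superposition: M = Σ M_i = -9116/25 kN·m ≈ -364.640000 kN·m

M(8/5) = -9116/25 kN·m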